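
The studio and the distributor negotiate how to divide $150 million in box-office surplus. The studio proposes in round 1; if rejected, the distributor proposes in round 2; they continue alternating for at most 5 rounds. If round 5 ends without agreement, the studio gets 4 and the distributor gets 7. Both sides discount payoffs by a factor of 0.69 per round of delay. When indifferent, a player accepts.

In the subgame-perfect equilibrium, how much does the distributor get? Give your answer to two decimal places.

48.95

Solve by backward induction from round 5.
Round 5 (the studio proposes): the distributor gets 7 if talks fail, so the studio offers 7 and keeps 143.
Round 4 (the distributor proposes): the studio can get 143 next round, worth 0.69 × 143 = 98.67 now. The distributor offers 98.67 and keeps 150 − 98.67 = 51.33.
Round 3 (the studio proposes): the distributor can get 51.33 next round, worth 0.69 × 51.33 = 35.4177 now, so the studio offers 35.4177, keeping 114.5823.
Round 2 (the distributor proposes): the studio can get 114.5823 next round, worth 0.69 × 114.5823 = 79.061787 now. The distributor offers 79.061787 and keeps 150 − 79.061787 = 70.938213.
Round 1 (the studio proposes): the distributor can get 70.938213 next round, worth 0.69 × 70.938213 = 48.94736697 now. The studio offers 48.94736697 and keeps 150 − 48.94736697 = 101.05263303.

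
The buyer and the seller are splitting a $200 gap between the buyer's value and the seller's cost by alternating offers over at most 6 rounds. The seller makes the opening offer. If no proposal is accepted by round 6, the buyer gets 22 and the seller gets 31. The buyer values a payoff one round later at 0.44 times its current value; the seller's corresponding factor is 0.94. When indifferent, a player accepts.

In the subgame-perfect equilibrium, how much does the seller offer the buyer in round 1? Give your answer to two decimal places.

Round 6 (the buyer proposes): the seller gets 31 if talks fail, so the buyer offers 31 and keeps 169.
Round 5 (the seller proposes): the buyer can get 169 next round, worth 0.44 × 169 = 74.36 now, so the seller offers 74.36, keeping 125.64.
Round 4 (the buyer proposes): the seller can get 125.64 next round, worth 0.94 × 125.64 = 118.1016 now; the buyer offers that and keeps 81.8984.
Round 3 (the seller proposes): the buyer can get 81.8984 next round, worth 0.44 × 81.8984 = 36.035296 now, so the seller offers 36.035296, keeping 163.964704.
Round 2 (the buyer proposes): the seller can get 163.964704 next round, worth 0.94 × 163.964704 = 154.12682176 now; the buyer offers that and keeps 45.87317824.
Round 1 (the seller proposes): the buyer can get 45.87317824 next round, worth 0.44 × 45.87317824 = 20.1841984256 now; the seller offers that and keeps 179.8158015744.

20.18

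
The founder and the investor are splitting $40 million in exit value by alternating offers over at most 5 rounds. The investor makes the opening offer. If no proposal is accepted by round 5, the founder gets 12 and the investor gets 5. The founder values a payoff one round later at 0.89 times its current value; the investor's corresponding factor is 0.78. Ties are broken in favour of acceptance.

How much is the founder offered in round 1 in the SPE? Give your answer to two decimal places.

By backward induction:
Round 5 (the investor proposes): the founder gets 12 if talks fail, so the investor offers 12 and keeps 28.
Round 4 (the founder proposes): the investor can get 28 next round, worth 0.78 × 28 = 21.84 now, so the founder offers 21.84, keeping 18.16.
Round 3 (the investor proposes): the founder can get 18.16 next round, worth 0.89 × 18.16 = 16.1624 now. The investor offers 16.1624 and keeps 40 − 16.1624 = 23.8376.
Round 2 (the founder proposes): the investor can get 23.8376 next round, worth 0.78 × 23.8376 = 18.593328 now. The founder offers 18.593328 and keeps 40 − 18.593328 = 21.406672.
Round 1 (the investor proposes): the founder can get 21.406672 next round, worth 0.89 × 21.406672 = 19.05193808 now, so the investor offers 19.05193808, keeping 20.94806192.

19.05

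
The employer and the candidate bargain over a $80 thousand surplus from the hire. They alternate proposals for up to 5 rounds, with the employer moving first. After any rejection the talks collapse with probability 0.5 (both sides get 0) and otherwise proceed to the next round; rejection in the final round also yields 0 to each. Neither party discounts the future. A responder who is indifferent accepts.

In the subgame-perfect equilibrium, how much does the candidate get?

25

Round 5 (the employer proposes): the candidate will accept anything ≥ 0, so the employer offers 0 and keeps 80.
Round 4 (the candidate proposes): rejecting gives the employer an expected 0.5 × 80 = 40, so the candidate offers 40, keeping 40.
Round 3 (the employer proposes): rejecting gives the candidate an expected 0.5 × 40 = 20. The employer offers 20 and keeps 80 − 20 = 60.
Round 2 (the candidate proposes): rejecting gives the employer an expected 0.5 × 60 = 30; the candidate offers that and keeps 50.
Round 1 (the employer proposes): rejecting gives the candidate an expected 0.5 × 50 = 25, so the employer offers 25, keeping 55.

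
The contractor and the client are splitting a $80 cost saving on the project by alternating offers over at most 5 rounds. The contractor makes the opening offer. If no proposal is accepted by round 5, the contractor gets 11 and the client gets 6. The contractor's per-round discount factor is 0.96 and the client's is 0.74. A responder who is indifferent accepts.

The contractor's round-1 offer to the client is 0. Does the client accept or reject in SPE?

Reject

Work out the client's continuation value if the offer is rejected.
Round 5 (the contractor proposes): the client gets 6 if talks fail, so the contractor offers 6 and keeps 74.
Round 4 (the client proposes): the contractor can get 74 next round, worth 0.96 × 74 = 71.04 now, so the client offers 71.04, keeping 8.96.
Round 3 (the contractor proposes): the client can get 8.96 next round, worth 0.74 × 8.96 = 6.6304 now; the contractor offers that and keeps 73.3696.
Round 2 (the client proposes): the contractor can get 73.3696 next round, worth 0.96 × 73.3696 = 70.434816 now. The client offers 70.434816 and keeps 80 − 70.434816 = 9.565184.
So by rejecting in round 1, the client gets 9.565184 next round, worth 0.74 × 9.565184 = 7.07823616 now.
Offer 0 < 7.07823616, so the client rejects.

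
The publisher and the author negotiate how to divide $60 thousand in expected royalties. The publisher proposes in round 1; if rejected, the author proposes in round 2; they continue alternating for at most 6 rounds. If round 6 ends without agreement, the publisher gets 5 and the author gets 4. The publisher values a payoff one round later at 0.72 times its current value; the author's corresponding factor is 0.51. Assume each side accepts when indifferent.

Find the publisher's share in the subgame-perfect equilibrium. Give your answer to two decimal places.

44.50

Round 6 (the author proposes): the publisher gets 5 if talks fail, so the author offers 5 and keeps 55.
Round 5 (the publisher proposes): the author can get 55 next round, worth 0.51 × 55 = 28.05 now, so the publisher offers 28.05, keeping 31.95.
Round 4 (the author proposes): the publisher can get 31.95 next round, worth 0.72 × 31.95 = 23.004 now; the author offers that and keeps 36.996.
Round 3 (the publisher proposes): the author can get 36.996 next round, worth 0.51 × 36.996 = 18.86796 now; the publisher offers that and keeps 41.13204.
Round 2 (the author proposes): the publisher can get 41.13204 next round, worth 0.72 × 41.13204 = 29.6150688 now; the author offers that and keeps 30.3849312.
Round 1 (the publisher proposes): the author can get 30.3849312 next round, worth 0.51 × 30.3849312 = 15.496314912 now. The publisher offers 15.496314912 and keeps 60 − 15.496314912 = 44.503685088.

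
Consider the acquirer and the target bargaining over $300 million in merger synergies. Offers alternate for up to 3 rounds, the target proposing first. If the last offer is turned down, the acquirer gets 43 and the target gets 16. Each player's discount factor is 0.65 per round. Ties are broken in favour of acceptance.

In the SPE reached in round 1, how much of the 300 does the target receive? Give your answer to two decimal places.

213.58

Round 3 (the target proposes): the acquirer gets 43 if talks fail, so the target offers 43 and keeps 257.
Round 2 (the acquirer proposes): the target can get 257 next round, worth 0.65 × 257 = 167.05 now; the acquirer offers that and keeps 132.95.
Round 1 (the target proposes): the acquirer can get 132.95 next round, worth 0.65 × 132.95 = 86.4175 now; the target offers that and keeps 213.5825.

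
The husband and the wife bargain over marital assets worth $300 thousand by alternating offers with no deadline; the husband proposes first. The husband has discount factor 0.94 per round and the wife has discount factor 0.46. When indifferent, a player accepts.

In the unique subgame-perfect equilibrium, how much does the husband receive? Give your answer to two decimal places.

285.41

In a stationary SPE each proposer offers the other exactly their discounted continuation value.
If the husband keeps x when proposing and the wife keeps y when proposing, then x = 300 − 0.46y and y = 300 − 0.94x.
Solving: x = 300(1 − 0.46) / (1 − 0.94·0.46) = 162 / 0.5676 ≈ 285.4123.
The wife gets 300 − 285.4123 ≈ 14.5877.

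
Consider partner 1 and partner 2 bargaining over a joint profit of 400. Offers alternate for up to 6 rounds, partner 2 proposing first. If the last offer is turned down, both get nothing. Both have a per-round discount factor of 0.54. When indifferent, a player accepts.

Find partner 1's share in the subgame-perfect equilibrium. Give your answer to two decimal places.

Work backward from the last round.
Round 6 (partner 1 proposes): partner 2 will accept anything ≥ 0, so partner 1 offers 0 and keeps 400.
Round 5 (partner 2 proposes): partner 1 can get 400 next round, worth 0.54 × 400 = 216 now; partner 2 offers that and keeps 184.
Round 4 (partner 1 proposes): partner 2 can get 184 next round, worth 0.54 × 184 = 99.36 now. Partner 1 offers 99.36 and keeps 400 − 99.36 = 300.64.
Round 3 (partner 2 proposes): partner 1 can get 300.64 next round, worth 0.54 × 300.64 = 162.3456 now, so partner 2 offers 162.3456, keeping 237.6544.
Round 2 (partner 1 proposes): partner 2 can get 237.6544 next round, worth 0.54 × 237.6544 = 128.333376 now. Partner 1 offers 128.333376 and keeps 400 − 128.333376 = 271.666624.
Round 1 (partner 2 proposes): partner 1 can get 271.666624 next round, worth 0.54 × 271.666624 = 146.69997696 now, so partner 2 offers 146.69997696, keeping 253.30002304.

146.70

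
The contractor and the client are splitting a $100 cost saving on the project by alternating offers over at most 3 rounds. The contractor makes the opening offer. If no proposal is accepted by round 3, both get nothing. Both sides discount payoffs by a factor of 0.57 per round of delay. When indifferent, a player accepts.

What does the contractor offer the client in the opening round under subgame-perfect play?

24.51

Round 3 (the contractor proposes): the client will accept anything ≥ 0, so the contractor offers 0 and keeps 100.
Round 2 (the client proposes): the contractor can get 100 next round, worth 0.57 × 100 = 57 now, so the client offers 57, keeping 43.
Round 1 (the contractor proposes): the client can get 43 next round, worth 0.57 × 43 = 24.51 now, so the contractor offers 24.51, keeping 75.49.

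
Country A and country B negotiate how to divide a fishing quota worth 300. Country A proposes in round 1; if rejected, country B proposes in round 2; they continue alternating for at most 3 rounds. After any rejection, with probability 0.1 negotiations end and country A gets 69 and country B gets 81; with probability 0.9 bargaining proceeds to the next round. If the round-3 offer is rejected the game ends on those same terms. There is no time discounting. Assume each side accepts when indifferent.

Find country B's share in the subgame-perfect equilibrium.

Round 3 (country A proposes): country B gets 81 if talks fail, so country A offers 81 and keeps 219.
Round 2 (country B proposes): rejecting gives country A an expected 0.9 × 219 + 0.1 × 69 = 204, so country B offers 204, keeping 96.
Round 1 (country A proposes): rejecting gives country B an expected 0.9 × 96 + 0.1 × 81 = 94.5. Country A offers 94.5 and keeps 300 − 94.5 = 205.5.

94.5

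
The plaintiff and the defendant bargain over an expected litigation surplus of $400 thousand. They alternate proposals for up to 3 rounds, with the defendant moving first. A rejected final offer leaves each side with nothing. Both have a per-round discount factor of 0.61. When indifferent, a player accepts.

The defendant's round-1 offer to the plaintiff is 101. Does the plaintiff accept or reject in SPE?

Round 3 (the defendant proposes): the plaintiff will accept anything ≥ 0, so the defendant offers 0 and keeps 400.
Round 2 (the plaintiff proposes): the defendant can get 400 next round, worth 0.61 × 400 = 244 now. The plaintiff offers 244 and keeps 400 − 244 = 156.
So by rejecting in round 1, the plaintiff gets 156 next round, worth 0.61 × 156 = 95.16 now.
Offer 101 ≥ 95.16, so the plaintiff accepts.

Accept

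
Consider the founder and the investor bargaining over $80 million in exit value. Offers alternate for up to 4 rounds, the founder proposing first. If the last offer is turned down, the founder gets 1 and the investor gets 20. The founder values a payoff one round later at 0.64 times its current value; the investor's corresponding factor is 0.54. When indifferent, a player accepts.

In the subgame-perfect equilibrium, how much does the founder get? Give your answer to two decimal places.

Round 4 (the investor proposes): the founder gets 1 if talks fail, so the investor offers 1 and keeps 79.
Round 3 (the founder proposes): the investor can get 79 next round, worth 0.54 × 79 = 42.66 now; the founder offers that and keeps 37.34.
Round 2 (the investor proposes): the founder can get 37.34 next round, worth 0.64 × 37.34 = 23.8976 now, so the investor offers 23.8976, keeping 56.1024.
Round 1 (the founder proposes): the investor can get 56.1024 next round, worth 0.54 × 56.1024 = 30.295296 now, so the founder offers 30.295296, keeping 49.704704.

49.70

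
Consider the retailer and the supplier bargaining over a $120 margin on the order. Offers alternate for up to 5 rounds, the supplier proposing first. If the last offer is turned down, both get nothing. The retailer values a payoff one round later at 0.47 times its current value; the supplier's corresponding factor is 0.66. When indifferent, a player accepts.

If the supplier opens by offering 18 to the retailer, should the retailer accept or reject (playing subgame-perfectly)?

Reject

Round 5 (the supplier proposes): rejection yields 0 for the retailer; the supplier offers 0 and keeps 120.
Round 4 (the retailer proposes): the supplier can get 120 next round, worth 0.66 × 120 = 79.2 now, so the retailer offers 79.2, keeping 40.8.
Round 3 (the supplier proposes): the retailer can get 40.8 next round, worth 0.47 × 40.8 = 19.176 now, so the supplier offers 19.176, keeping 100.824.
Round 2 (the retailer proposes): the supplier can get 100.824 next round, worth 0.66 × 100.824 = 66.54384 now. The retailer offers 66.54384 and keeps 120 − 66.54384 = 53.45616.
So by rejecting in round 1, the retailer gets 53.45616 next round, worth 0.47 × 53.45616 = 25.1243952 now.
Offer 18 < 25.1243952, so the retailer rejects.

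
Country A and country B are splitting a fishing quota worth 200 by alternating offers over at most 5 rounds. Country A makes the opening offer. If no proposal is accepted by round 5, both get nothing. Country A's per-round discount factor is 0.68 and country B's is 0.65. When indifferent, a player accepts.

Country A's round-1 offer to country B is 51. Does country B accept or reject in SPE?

Reject

Round 5 (country A proposes): country B will accept anything ≥ 0, so country A offers 0 and keeps 200.
Round 4 (country B proposes): country A can get 200 next round, worth 0.68 × 200 = 136 now. Country B offers 136 and keeps 200 − 136 = 64.
Round 3 (country A proposes): country B can get 64 next round, worth 0.65 × 64 = 41.6 now. Country A offers 41.6 and keeps 200 − 41.6 = 158.4.
Round 2 (country B proposes): country A can get 158.4 next round, worth 0.68 × 158.4 = 107.712 now; country B offers that and keeps 92.288.
So by rejecting in round 1, country B gets 92.288 next round, worth 0.65 × 92.288 = 59.9872 now.
Offer 51 < 59.9872, so country B rejects.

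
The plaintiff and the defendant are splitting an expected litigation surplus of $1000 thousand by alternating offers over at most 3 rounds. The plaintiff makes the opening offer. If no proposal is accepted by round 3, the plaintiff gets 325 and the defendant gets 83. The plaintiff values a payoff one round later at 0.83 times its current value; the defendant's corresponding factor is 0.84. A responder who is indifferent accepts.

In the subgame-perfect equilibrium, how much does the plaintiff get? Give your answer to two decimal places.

Round 3 (the plaintiff proposes): the defendant gets 83 if talks fail, so the plaintiff offers 83 and keeps 917.
Round 2 (the defendant proposes): the plaintiff can get 917 next round, worth 0.83 × 917 = 761.11 now; the defendant offers that and keeps 238.89.
Round 1 (the plaintiff proposes): the defendant can get 238.89 next round, worth 0.84 × 238.89 = 200.6676 now; the plaintiff offers that and keeps 799.3324.

799.33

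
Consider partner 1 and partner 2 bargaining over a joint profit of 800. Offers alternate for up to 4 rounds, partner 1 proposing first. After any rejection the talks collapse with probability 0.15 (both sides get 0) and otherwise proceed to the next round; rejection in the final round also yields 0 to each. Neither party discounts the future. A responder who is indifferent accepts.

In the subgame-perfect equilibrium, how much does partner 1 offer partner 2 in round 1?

Round 4 (partner 2 proposes): partner 1 will accept anything ≥ 0, so partner 2 offers 0 and keeps 800.
Round 3 (partner 1 proposes): rejecting gives partner 2 an expected 0.85 × 800 = 680. Partner 1 offers 680 and keeps 800 − 680 = 120.
Round 2 (partner 2 proposes): rejecting gives partner 1 an expected 0.85 × 120 = 102; partner 2 offers that and keeps 698.
Round 1 (partner 1 proposes): rejecting gives partner 2 an expected 0.85 × 698 = 593.3, so partner 1 offers 593.3, keeping 206.7.

593.3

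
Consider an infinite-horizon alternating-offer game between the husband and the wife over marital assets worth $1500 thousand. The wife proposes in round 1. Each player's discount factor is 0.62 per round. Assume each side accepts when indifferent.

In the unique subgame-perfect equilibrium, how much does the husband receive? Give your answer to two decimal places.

574.07

When the wife proposes, the husband accepts any offer worth at least 0.62 times what the husband would get by proposing next round; and vice versa.
This gives x = 1500 − 0.62y and y = 1500 − 0.62x, where x and y are each side's share when it proposes.
Hence (1 − 0.62·0.62)x = 1500(1 − 0.62), i.e. 0.6156·x = 570.
x ≈ 925.9259; the husband's share is 1500 − x ≈ 574.0741.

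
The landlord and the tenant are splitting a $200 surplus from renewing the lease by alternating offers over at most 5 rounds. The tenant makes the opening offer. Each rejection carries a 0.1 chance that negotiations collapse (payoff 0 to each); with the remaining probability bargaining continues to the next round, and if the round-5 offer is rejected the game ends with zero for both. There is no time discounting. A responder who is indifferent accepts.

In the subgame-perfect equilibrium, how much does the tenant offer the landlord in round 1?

32.58

Round 5 (the tenant proposes): the landlord will accept anything ≥ 0, so the tenant offers 0 and keeps 200.
Round 4 (the landlord proposes): rejecting gives the tenant an expected 0.9 × 200 = 180; the landlord offers that and keeps 20.
Round 3 (the tenant proposes): rejecting gives the landlord an expected 0.9 × 20 = 18; the tenant offers that and keeps 182.
Round 2 (the landlord proposes): rejecting gives the tenant an expected 0.9 × 182 = 163.8. The landlord offers 163.8 and keeps 200 − 163.8 = 36.2.
Round 1 (the tenant proposes): rejecting gives the landlord an expected 0.9 × 36.2 = 32.58; the tenant offers that and keeps 167.42.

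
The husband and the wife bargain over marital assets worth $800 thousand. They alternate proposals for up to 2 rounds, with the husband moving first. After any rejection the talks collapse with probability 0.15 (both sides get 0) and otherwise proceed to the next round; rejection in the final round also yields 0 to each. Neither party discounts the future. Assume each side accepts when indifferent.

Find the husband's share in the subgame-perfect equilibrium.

120

Round 2 (the wife proposes): rejection yields 0 for the husband; the wife offers 0 and keeps 800.
Round 1 (the husband proposes): rejecting gives the wife an expected 0.85 × 800 = 680. The husband offers 680 and keeps 800 − 680 = 120.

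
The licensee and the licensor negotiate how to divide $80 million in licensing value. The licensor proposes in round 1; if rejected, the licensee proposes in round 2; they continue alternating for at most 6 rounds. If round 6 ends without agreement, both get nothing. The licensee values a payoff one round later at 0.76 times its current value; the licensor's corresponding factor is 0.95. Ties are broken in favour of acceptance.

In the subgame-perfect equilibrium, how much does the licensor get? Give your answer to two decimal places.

Round 6 (the licensee proposes): the licensor will accept anything ≥ 0, so the licensee offers 0 and keeps 80.
Round 5 (the licensor proposes): the licensee can get 80 next round, worth 0.76 × 80 = 60.8 now; the licensor offers that and keeps 19.2.
Round 4 (the licensee proposes): the licensor can get 19.2 next round, worth 0.95 × 19.2 = 18.24 now. The licensee offers 18.24 and keeps 80 − 18.24 = 61.76.
Round 3 (the licensor proposes): the licensee can get 61.76 next round, worth 0.76 × 61.76 = 46.9376 now. The licensor offers 46.9376 and keeps 80 − 46.9376 = 33.0624.
Round 2 (the licensee proposes): the licensor can get 33.0624 next round, worth 0.95 × 33.0624 = 31.40928 now; the licensee offers that and keeps 48.59072.
Round 1 (the licensor proposes): the licensee can get 48.59072 next round, worth 0.76 × 48.59072 = 36.9289472 now; the licensor offers that and keeps 43.0710528.

43.07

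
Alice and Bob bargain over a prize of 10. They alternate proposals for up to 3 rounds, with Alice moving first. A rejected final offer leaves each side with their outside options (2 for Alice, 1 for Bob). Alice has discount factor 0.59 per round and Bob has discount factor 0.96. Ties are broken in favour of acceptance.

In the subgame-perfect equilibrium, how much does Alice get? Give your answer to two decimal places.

5.50

Round 3 (Alice proposes): Bob gets 1 if talks fail, so Alice offers 1 and keeps 9.
Round 2 (Bob proposes): Alice can get 9 next round, worth 0.59 × 9 = 5.31 now; Bob offers that and keeps 4.69.
Round 1 (Alice proposes): Bob can get 4.69 next round, worth 0.96 × 4.69 = 4.5024 now, so Alice offers 4.5024, keeping 5.4976.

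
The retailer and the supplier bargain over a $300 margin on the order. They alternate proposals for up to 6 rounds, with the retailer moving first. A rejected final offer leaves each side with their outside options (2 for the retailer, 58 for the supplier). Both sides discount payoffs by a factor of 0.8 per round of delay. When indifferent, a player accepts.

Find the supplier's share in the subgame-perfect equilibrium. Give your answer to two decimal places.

By backward induction:
Round 6 (the supplier proposes): the retailer gets 2 if talks fail, so the supplier offers 2 and keeps 298.
Round 5 (the retailer proposes): the supplier can get 298 next round, worth 0.8 × 298 = 238.4 now, so the retailer offers 238.4, keeping 61.6.
Round 4 (the supplier proposes): the retailer can get 61.6 next round, worth 0.8 × 61.6 = 49.28 now; the supplier offers that and keeps 250.72.
Round 3 (the retailer proposes): the supplier can get 250.72 next round, worth 0.8 × 250.72 = 200.576 now, so the retailer offers 200.576, keeping 99.424.
Round 2 (the supplier proposes): the retailer can get 99.424 next round, worth 0.8 × 99.424 = 79.5392 now. The supplier offers 79.5392 and keeps 300 − 79.5392 = 220.4608.
Round 1 (the retailer proposes): the supplier can get 220.4608 next round, worth 0.8 × 220.4608 = 176.36864 now; the retailer offers that and keeps 123.63136.

176.37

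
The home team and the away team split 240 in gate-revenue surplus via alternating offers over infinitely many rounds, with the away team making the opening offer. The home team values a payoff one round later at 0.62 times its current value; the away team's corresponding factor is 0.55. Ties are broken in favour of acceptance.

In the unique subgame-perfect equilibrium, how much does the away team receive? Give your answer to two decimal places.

In a stationary SPE each proposer offers the other exactly their discounted continuation value.
If the away team keeps x when proposing and the home team keeps y when proposing, then x = 240 − 0.62y and y = 240 − 0.55x.
Solving: x = 240(1 − 0.62) / (1 − 0.55·0.62) = 91.2 / 0.659 ≈ 138.3915.
The home team gets 240 − 138.3915 ≈ 101.6085.

138.39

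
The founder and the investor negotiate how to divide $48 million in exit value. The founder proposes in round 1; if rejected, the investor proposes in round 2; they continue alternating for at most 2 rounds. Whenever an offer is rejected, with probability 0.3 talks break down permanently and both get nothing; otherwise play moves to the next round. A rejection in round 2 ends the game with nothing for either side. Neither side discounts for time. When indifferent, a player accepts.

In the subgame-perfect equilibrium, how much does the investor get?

Round 2 (the investor proposes): rejection yields 0 for the founder; the investor offers 0 and keeps 48.
Round 1 (the founder proposes): rejecting gives the investor an expected 0.7 × 48 = 33.6, so the founder offers 33.6, keeping 14.4.

33.6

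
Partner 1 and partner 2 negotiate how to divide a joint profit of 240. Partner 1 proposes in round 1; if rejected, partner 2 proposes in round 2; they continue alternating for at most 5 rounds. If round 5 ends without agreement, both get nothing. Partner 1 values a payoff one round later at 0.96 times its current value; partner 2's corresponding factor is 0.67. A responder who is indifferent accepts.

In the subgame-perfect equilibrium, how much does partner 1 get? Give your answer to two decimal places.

Solve by backward induction from round 5.
Round 5 (partner 1 proposes): rejection yields 0 for partner 2; partner 1 offers 0 and keeps 240.
Round 4 (partner 2 proposes): partner 1 can get 240 next round, worth 0.96 × 240 = 230.4 now; partner 2 offers that and keeps 9.6.
Round 3 (partner 1 proposes): partner 2 can get 9.6 next round, worth 0.67 × 9.6 = 6.432 now; partner 1 offers that and keeps 233.568.
Round 2 (partner 2 proposes): partner 1 can get 233.568 next round, worth 0.96 × 233.568 = 224.22528 now, so partner 2 offers 224.22528, keeping 15.77472.
Round 1 (partner 1 proposes): partner 2 can get 15.77472 next round, worth 0.67 × 15.77472 = 10.5690624 now, so partner 1 offers 10.5690624, keeping 229.4309376.

229.43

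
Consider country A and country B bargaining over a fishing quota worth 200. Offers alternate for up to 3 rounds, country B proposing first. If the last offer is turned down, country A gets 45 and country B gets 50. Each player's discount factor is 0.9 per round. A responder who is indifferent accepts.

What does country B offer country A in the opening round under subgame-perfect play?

Round 3 (country B proposes): country A gets 45 if talks fail, so country B offers 45 and keeps 155.
Round 2 (country A proposes): country B can get 155 next round, worth 0.9 × 155 = 139.5 now, so country A offers 139.5, keeping 60.5.
Round 1 (country B proposes): country A can get 60.5 next round, worth 0.9 × 60.5 = 54.45 now, so country B offers 54.45, keeping 145.55.

54.45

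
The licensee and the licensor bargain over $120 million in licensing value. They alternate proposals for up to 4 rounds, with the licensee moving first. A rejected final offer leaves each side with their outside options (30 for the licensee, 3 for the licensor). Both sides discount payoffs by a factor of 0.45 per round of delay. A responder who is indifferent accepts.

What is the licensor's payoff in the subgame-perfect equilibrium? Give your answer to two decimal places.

37.90

Round 4 (the licensor proposes): the licensee gets 30 if talks fail, so the licensor offers 30 and keeps 90.
Round 3 (the licensee proposes): the licensor can get 90 next round, worth 0.45 × 90 = 40.5 now, so the licensee offers 40.5, keeping 79.5.
Round 2 (the licensor proposes): the licensee can get 79.5 next round, worth 0.45 × 79.5 = 35.775 now. The licensor offers 35.775 and keeps 120 − 35.775 = 84.225.
Round 1 (the licensee proposes): the licensor can get 84.225 next round, worth 0.45 × 84.225 = 37.90125 now, so the licensee offers 37.90125, keeping 82.09875.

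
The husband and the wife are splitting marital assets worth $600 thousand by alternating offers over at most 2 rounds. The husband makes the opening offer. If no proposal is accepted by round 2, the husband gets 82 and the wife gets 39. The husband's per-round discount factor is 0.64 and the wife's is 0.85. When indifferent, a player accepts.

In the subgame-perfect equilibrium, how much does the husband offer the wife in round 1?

440.3

Round 2 (the wife proposes): the husband gets 82 if talks fail, so the wife offers 82 and keeps 518.
Round 1 (the husband proposes): the wife can get 518 next round, worth 0.85 × 518 = 440.3 now, so the husband offers 440.3, keeping 159.7.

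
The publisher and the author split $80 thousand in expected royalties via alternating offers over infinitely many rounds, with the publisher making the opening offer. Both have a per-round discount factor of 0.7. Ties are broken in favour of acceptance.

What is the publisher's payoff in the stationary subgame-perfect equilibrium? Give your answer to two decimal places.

47.06

Let x be the publisher's share when the publisher proposes and y be the author's share when the author proposes.
The author accepts iff offered ≥ 0.7·y, so x = 80 − 0.7y. Symmetrically y = 80 − 0.7x.
Substituting: x = 80 − 0.7(80 − 0.7x), giving x(1 − 0.7·0.7) = 80(1 − 0.7).
So x = 80 × 0.3 / 0.51 ≈ 47.0588, and the author receives 80 − x ≈ 32.9412.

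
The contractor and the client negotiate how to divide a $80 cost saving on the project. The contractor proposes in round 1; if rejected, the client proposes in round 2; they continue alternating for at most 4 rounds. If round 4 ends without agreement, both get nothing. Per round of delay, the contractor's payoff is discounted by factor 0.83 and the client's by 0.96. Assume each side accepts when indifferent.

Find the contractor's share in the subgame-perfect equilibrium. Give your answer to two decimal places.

Round 4 (the client proposes): rejection yields 0 for the contractor; the client offers 0 and keeps 80.
Round 3 (the contractor proposes): the client can get 80 next round, worth 0.96 × 80 = 76.8 now; the contractor offers that and keeps 3.2.
Round 2 (the client proposes): the contractor can get 3.2 next round, worth 0.83 × 3.2 = 2.656 now. The client offers 2.656 and keeps 80 − 2.656 = 77.344.
Round 1 (the contractor proposes): the client can get 77.344 next round, worth 0.96 × 77.344 = 74.25024 now, so the contractor offers 74.25024, keeping 5.74976.

5.75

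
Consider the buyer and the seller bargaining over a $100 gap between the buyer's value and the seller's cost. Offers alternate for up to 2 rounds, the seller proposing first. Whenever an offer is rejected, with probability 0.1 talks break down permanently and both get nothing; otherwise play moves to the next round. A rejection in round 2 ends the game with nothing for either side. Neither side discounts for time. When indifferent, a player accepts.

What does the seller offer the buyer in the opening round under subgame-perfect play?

Round 2 (the buyer proposes): rejection yields 0 for the seller; the buyer offers 0 and keeps 100.
Round 1 (the seller proposes): rejecting gives the buyer an expected 0.9 × 100 = 90. The seller offers 90 and keeps 100 − 90 = 10.

90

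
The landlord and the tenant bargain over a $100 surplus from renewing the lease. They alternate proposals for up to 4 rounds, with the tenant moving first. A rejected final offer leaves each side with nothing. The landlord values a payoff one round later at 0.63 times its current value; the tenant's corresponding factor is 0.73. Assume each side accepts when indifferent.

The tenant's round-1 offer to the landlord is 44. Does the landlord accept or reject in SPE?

Reject

Round 4 (the landlord proposes): rejection yields 0 for the tenant; the landlord offers 0 and keeps 100.
Round 3 (the tenant proposes): the landlord can get 100 next round, worth 0.63 × 100 = 63 now, so the tenant offers 63, keeping 37.
Round 2 (the landlord proposes): the tenant can get 37 next round, worth 0.73 × 37 = 27.01 now; the landlord offers that and keeps 72.99.
So by rejecting in round 1, the landlord gets 72.99 next round, worth 0.63 × 72.99 = 45.9837 now.
Offer 44 < 45.9837, so the landlord rejects.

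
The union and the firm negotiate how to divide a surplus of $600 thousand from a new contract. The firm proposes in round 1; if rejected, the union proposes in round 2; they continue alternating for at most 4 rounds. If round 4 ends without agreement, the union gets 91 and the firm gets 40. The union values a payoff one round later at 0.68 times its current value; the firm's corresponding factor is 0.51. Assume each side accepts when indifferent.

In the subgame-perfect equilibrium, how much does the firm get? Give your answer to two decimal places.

268.02

By backward induction:
Round 4 (the union proposes): the firm gets 40 if talks fail, so the union offers 40 and keeps 560.
Round 3 (the firm proposes): the union can get 560 next round, worth 0.68 × 560 = 380.8 now. The firm offers 380.8 and keeps 600 − 380.8 = 219.2.
Round 2 (the union proposes): the firm can get 219.2 next round, worth 0.51 × 219.2 = 111.792 now. The union offers 111.792 and keeps 600 − 111.792 = 488.208.
Round 1 (the firm proposes): the union can get 488.208 next round, worth 0.68 × 488.208 = 331.98144 now, so the firm offers 331.98144, keeping 268.01856.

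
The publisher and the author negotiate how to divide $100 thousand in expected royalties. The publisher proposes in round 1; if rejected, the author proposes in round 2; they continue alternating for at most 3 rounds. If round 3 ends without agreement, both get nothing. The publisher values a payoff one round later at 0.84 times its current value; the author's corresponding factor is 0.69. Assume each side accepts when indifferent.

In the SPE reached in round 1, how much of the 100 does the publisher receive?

88.96

Round 3 (the publisher proposes): the author will accept anything ≥ 0, so the publisher offers 0 and keeps 100.
Round 2 (the author proposes): the publisher can get 100 next round, worth 0.84 × 100 = 84 now; the author offers that and keeps 16.
Round 1 (the publisher proposes): the author can get 16 next round, worth 0.69 × 16 = 11.04 now. The publisher offers 11.04 and keeps 100 − 11.04 = 88.96.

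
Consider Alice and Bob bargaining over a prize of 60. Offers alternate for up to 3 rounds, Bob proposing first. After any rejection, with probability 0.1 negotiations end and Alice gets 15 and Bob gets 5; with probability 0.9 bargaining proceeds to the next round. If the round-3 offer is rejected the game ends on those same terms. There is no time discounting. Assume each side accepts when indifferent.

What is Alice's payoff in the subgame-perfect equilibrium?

18.6

Round 3 (Bob proposes): Alice gets 15 if talks fail, so Bob offers 15 and keeps 45.
Round 2 (Alice proposes): rejecting gives Bob an expected 0.9 × 45 + 0.1 × 5 = 41; Alice offers that and keeps 19.
Round 1 (Bob proposes): rejecting gives Alice an expected 0.9 × 19 + 0.1 × 15 = 18.6, so Bob offers 18.6, keeping 41.4.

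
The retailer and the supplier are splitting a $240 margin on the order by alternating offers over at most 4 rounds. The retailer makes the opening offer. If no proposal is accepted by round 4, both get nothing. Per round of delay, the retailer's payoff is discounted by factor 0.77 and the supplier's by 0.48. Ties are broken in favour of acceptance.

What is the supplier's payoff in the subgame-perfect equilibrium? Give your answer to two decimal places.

Work backward from the last round.
Round 4 (the supplier proposes): rejection yields 0 for the retailer; the supplier offers 0 and keeps 240.
Round 3 (the retailer proposes): the supplier can get 240 next round, worth 0.48 × 240 = 115.2 now. The retailer offers 115.2 and keeps 240 − 115.2 = 124.8.
Round 2 (the supplier proposes): the retailer can get 124.8 next round, worth 0.77 × 124.8 = 96.096 now, so the supplier offers 96.096, keeping 143.904.
Round 1 (the retailer proposes): the supplier can get 143.904 next round, worth 0.48 × 143.904 = 69.07392 now. The retailer offers 69.07392 and keeps 240 − 69.07392 = 170.92608.

69.07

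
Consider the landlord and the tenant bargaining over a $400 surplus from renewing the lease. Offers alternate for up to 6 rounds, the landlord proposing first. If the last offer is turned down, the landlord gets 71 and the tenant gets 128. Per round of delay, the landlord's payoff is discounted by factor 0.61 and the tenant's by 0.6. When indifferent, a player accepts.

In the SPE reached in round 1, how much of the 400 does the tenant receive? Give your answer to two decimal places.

154.30

Round 6 (the tenant proposes): the landlord gets 71 if talks fail, so the tenant offers 71 and keeps 329.
Round 5 (the landlord proposes): the tenant can get 329 next round, worth 0.6 × 329 = 197.4 now; the landlord offers that and keeps 202.6.
Round 4 (the tenant proposes): the landlord can get 202.6 next round, worth 0.61 × 202.6 = 123.586 now. The tenant offers 123.586 and keeps 400 − 123.586 = 276.414.
Round 3 (the landlord proposes): the tenant can get 276.414 next round, worth 0.6 × 276.414 = 165.8484 now; the landlord offers that and keeps 234.1516.
Round 2 (the tenant proposes): the landlord can get 234.1516 next round, worth 0.61 × 234.1516 = 142.832476 now, so the tenant offers 142.832476, keeping 257.167524.
Round 1 (the landlord proposes): the tenant can get 257.167524 next round, worth 0.6 × 257.167524 = 154.3005144 now, so the landlord offers 154.3005144, keeping 245.6994856.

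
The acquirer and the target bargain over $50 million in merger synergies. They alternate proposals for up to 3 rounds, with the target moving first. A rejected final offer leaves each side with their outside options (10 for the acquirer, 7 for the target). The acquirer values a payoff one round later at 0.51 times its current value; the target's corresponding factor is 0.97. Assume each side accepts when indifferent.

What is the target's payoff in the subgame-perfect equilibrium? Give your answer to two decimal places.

44.29

Round 3 (the target proposes): the acquirer gets 10 if talks fail, so the target offers 10 and keeps 40.
Round 2 (the acquirer proposes): the target can get 40 next round, worth 0.97 × 40 = 38.8 now; the acquirer offers that and keeps 11.2.
Round 1 (the target proposes): the acquirer can get 11.2 next round, worth 0.51 × 11.2 = 5.712 now. The target offers 5.712 and keeps 50 − 5.712 = 44.288.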